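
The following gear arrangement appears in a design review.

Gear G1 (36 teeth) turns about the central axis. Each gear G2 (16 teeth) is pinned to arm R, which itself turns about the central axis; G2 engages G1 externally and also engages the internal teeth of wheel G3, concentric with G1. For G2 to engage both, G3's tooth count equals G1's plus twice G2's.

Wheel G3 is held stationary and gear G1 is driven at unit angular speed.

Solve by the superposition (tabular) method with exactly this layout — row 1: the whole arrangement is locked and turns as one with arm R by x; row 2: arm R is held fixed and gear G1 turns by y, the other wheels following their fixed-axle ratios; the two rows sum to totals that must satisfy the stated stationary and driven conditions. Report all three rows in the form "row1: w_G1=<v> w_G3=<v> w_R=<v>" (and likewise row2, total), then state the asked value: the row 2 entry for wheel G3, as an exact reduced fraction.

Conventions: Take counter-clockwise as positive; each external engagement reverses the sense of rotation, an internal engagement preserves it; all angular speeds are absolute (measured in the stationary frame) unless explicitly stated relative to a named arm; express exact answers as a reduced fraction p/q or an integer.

topology: planetary set — G1 36T / G2 16T / G3 68T, arm = carrier (Willis)
superposition row 1 [locked train]: every member turns x
superposition row 2 [arm held]: sun y, ring −(36/68)·y, arm 0
boundary: total ω_ring = x − (36/68)·y = 0 and total ω_sun = x + y = 1  ⇒  y = 17/26, x = 9/26
row 2 ring = −(36/68)·17/26 = -9/26
totals (row 1 + row 2): sun 9/26 + 17/26 = 1, ring 9/26 + (-9/26) = 0, arm 9/26 + 0 = 9/26
asked cell (row2, ring) = -9/26

row1: w_G1=9/26 w_G3=9/26 w_R=9/26
row2: w_G1=17/26 w_G3=-9/26 w_R=0
total: w_G1=1 w_G3=0 w_R=9/26
asked value: -9/26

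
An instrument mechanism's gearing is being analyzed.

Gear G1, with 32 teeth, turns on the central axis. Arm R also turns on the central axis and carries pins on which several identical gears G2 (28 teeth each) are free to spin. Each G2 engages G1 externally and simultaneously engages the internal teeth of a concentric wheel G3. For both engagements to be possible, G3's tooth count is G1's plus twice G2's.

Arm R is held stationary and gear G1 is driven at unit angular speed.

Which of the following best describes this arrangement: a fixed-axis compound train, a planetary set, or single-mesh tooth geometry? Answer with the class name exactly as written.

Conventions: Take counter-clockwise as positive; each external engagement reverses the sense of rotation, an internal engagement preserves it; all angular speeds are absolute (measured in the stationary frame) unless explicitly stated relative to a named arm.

recognized (axles ride arm R): planetary set, 32/28/88 teeth
classification: planetary set

planetary set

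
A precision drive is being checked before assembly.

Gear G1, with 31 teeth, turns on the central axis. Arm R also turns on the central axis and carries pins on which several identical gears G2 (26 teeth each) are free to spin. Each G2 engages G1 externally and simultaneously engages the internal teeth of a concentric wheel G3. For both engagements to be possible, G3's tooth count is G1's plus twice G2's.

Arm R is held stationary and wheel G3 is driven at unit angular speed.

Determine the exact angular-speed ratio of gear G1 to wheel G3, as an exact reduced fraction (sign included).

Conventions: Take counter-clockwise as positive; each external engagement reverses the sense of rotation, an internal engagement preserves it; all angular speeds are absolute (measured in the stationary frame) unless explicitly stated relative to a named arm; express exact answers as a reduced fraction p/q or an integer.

-83/31

recognized (axles ride arm R): planetary set, 31/26/83 teeth
ring teeth: 31 + 2·26 = 83
31(ω_sun−ω_arm) = −83(ω_ring−ω_arm),  ω_arm = 0, ω_ring = 1
ω_sun = 0 − (83/31)(1−0) = -83/31
ω_out/ω_in = -83/31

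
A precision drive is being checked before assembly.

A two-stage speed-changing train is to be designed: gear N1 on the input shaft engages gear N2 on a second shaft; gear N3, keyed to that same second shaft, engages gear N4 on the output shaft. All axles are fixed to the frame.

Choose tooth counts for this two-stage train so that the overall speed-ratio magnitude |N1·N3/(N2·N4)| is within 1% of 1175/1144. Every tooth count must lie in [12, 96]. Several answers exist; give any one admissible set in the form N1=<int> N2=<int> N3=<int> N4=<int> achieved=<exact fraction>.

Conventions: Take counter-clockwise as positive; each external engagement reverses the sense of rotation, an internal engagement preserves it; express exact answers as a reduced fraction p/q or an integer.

design class (target 1175/1144): fixed-axis compound train
target = 1175/1144 in lowest terms: an exact hit needs N1·N3 = k·1175 and N2·N4 = k·1144 for one integer k, every count in [12, 96]; additionally prefer no 1:1 stage (N1 ≠ N2, N3 ≠ N4)
k = 1: N1·N3 = 1175 = 25·47, N2·N4 = 1144 = 13·88
achieved = 25·47/(13·88) = 1175/1144; |achieved − target| = 0 ≤ 47/4576 ✓

N1=25 N2=13 N3=47 N4=88 achieved=1175/1144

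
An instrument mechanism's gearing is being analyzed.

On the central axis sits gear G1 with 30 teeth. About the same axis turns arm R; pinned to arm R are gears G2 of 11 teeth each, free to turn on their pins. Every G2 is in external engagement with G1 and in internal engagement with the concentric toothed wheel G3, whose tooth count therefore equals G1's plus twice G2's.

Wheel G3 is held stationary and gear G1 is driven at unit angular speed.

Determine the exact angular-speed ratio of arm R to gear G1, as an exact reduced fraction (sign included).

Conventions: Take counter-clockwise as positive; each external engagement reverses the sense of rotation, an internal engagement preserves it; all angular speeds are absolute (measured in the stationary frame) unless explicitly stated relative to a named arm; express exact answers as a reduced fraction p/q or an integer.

topology: planetary set — G1 30T / G2 11T / G3 52T, arm = carrier (Willis)
ring teeth: 30 + 2·11 = 52
30(ω_sun−ω_arm) = −52(ω_ring−ω_arm),  ω_ring = 0, ω_sun = 1
30(1−ω_arm) = −52(0−ω_arm)  ⇒  82·ω_arm = 30  ⇒  ω_arm = 15/41
ω_out/ω_in = 15/41

15/41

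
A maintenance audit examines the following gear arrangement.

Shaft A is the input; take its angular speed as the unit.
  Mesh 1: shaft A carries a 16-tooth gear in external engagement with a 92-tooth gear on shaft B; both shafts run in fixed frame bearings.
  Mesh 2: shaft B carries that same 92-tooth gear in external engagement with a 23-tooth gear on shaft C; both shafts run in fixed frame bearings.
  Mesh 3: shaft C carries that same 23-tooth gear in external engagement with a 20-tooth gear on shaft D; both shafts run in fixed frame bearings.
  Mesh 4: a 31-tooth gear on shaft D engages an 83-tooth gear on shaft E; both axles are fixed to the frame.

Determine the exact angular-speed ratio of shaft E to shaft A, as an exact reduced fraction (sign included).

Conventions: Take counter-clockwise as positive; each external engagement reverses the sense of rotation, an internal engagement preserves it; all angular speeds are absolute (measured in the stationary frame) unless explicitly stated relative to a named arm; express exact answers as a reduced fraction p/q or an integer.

124/415

class = fixed-axis compound train [4 meshes; 4 ratios multiply, 4 sense flips]
mesh 1 [16T→92T]: running ratio 4/23, sense −
mesh 2 [92T→23T]: running ratio 16/23, sense +
mesh 3 [23T→20T]: running ratio 4/5, sense −
mesh 4 [31T→83T]: running ratio 124/415, sense +
ω_out/ω_in = 124/415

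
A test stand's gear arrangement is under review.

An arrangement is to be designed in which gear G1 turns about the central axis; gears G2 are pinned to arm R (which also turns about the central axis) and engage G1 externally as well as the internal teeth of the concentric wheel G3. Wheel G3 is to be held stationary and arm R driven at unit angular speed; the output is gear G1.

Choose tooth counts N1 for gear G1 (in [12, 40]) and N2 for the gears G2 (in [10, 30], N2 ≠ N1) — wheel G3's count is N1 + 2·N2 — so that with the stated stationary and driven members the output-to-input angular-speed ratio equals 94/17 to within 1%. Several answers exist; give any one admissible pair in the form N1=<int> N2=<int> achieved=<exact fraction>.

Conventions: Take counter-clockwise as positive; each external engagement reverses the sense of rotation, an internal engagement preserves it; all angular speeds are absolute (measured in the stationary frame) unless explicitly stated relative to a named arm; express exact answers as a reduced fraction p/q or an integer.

topology: planetary set — design target 94/17, arm = carrier (Willis)
Willis with ω_ring = 0: ω_sun/ω_arm = (N1+N3)/N1; set equal to 94/17  ⇒  N3/N1 = 94/17 − 1 = 77/17
N3 = N1 + 2·N2  ⇒  N2/N1 = (N3/N1 − 1)/2 = (77/17 − 1)/2 = 30/17
smallest multiple with N1 ≥ 12 and N2 ≥ 10: k = 1  ⇒  N1 = 1·17 = 17, N2 = 1·30 = 30 (N1 ≤ 40, N2 ≤ 30, N2 ≠ N1 ✓), N3 = 17 + 2·30 = 77
check: (N1+N3)/N1 with N1 = 17, N3 = 77 gives 94/17; |achieved − target| = 0 ≤ 47/850 ✓

N1=17 N2=30 achieved=94/17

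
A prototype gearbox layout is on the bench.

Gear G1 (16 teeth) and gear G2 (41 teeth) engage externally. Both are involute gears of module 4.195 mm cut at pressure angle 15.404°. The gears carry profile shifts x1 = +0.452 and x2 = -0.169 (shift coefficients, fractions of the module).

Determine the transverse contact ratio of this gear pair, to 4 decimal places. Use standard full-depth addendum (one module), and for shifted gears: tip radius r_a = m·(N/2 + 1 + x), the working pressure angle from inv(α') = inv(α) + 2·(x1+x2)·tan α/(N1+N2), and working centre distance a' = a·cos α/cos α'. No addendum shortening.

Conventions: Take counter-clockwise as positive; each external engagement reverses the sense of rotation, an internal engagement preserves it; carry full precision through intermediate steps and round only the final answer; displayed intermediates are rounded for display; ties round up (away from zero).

single-mesh involute tooth geometry (16T engaging 41T at module 4.195)
base radii: r_b1 = 32.354420, r_b2 = 82.908200
tip radii: r_a1 = 39.651140, r_a2 = 89.483545
inv(α') = inv(15.404°) + 2·(+0.452-0.169)·tan α/(16+41) = 0.00940636  ⇒  α' = 17.23061°
a' = a·cos α / cos α' = 119.5575·cos 15.404°/cos 17.23061° = 120.678644
action lengths: √(r_a1²−r_b1²) = 22.921702, √(r_a2²−r_b2²) = 33.668014
base pitch p_b = π·m·cos α = 12.705551
CR = (22.921702 + 33.668014 − 120.678644·sin 17.23061°)/12.705551 = 1.640424
contact ratio ≈ 1.6404

1.6404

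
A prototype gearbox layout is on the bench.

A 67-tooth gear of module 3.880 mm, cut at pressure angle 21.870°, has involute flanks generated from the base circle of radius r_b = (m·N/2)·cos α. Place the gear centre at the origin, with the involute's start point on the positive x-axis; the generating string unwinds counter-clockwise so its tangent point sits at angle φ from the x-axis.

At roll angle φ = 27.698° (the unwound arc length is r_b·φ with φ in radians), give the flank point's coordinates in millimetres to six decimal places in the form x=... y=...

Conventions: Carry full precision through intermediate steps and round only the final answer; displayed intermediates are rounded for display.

topology: single-mesh involute geometry — m = 3.880, N = 67
pitch radius r_p = m·N/2 = 3.880·67/2 = 129.980000
base radius r_b = r_p·cos α = 129.980000·cos 21.870° = 120.625524
roll angle φ = 27.698° = 0.48342130 rad
x = r_b·(cos φ + φ·sin φ) = 133.907535
y = r_b·(sin φ − φ·cos φ) = 4.437229

x=133.907535 y=4.437229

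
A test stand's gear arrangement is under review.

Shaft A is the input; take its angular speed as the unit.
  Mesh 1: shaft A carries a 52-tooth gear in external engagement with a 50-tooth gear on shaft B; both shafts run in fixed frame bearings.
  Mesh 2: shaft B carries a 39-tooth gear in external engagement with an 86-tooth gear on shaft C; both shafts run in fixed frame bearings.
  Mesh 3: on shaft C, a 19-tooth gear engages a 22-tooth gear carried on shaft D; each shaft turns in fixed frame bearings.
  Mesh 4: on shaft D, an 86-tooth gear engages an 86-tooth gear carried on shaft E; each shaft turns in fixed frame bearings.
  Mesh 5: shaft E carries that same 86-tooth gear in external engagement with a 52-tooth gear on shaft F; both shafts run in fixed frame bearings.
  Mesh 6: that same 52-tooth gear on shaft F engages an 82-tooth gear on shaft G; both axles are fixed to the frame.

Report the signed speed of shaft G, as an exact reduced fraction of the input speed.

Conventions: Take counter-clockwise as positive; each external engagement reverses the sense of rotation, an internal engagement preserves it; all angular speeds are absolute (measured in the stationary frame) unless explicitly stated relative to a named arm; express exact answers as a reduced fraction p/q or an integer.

6-mesh fixed-axis compound train (all bearings frame-fixed)
mesh 1 [52T→50T]: |ω|/ω_in = 1×52/50 = 26/25, sense flips to −
mesh 2 [39T→86T]: |ω|/ω_in = (26/25)×39/86 = 507/1075, sense flips to +
mesh 3 [19T→22T]: |ω|/ω_in = (507/1075)×19/22 = 9633/23650, sense flips to −
mesh 4 [86T→86T]: |ω|/ω_in = (9633/23650)×86/86 = 9633/23650, sense flips to +
mesh 5 [86T→52T]: |ω|/ω_in = (9633/23650)×86/52 = 741/1100, sense flips to −
mesh 6 [52T→82T]: |ω|/ω_in = (741/1100)×52/82 = 9633/22550, sense flips to +
signed output speed (× input speed) = 9633/22550

9633/22550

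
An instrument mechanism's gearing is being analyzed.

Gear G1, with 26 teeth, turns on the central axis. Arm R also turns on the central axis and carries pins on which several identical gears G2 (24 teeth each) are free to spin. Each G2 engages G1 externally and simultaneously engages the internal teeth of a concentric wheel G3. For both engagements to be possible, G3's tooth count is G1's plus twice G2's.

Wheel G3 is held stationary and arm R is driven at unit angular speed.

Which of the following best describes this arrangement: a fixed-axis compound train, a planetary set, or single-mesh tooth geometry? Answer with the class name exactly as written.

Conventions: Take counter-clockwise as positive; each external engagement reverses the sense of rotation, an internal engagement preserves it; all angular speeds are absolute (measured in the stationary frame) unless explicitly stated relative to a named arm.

planetary set

class = planetary set [G3 = 26+2·24 = 74; Willis about the carrier]
classification: planetary set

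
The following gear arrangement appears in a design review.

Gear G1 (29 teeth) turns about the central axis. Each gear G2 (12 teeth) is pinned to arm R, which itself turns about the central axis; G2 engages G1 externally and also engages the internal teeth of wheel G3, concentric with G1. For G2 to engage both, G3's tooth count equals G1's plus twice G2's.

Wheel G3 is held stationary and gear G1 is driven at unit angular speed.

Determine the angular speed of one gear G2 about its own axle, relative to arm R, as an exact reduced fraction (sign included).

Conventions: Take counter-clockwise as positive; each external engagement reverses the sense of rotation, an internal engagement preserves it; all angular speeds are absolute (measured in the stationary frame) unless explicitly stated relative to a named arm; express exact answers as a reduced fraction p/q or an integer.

-1537/984

class = planetary set [G3 = 29+2·12 = 53; Willis about the carrier]
ring teeth: 29 + 2·12 = 53
29(ω_sun−ω_arm) = −53(ω_ring−ω_arm),  ω_ring = 0, ω_sun = 1
29(1−ω_arm) = −53(0−ω_arm)  ⇒  82·ω_arm = 29  ⇒  ω_arm = 29/82
sun–planet mesh: 29·(1−29/82) = −12·(ω_p−ω_arm)  ⇒  ω_p−ω_arm = -1537/984
exact speed ratio = -1537/984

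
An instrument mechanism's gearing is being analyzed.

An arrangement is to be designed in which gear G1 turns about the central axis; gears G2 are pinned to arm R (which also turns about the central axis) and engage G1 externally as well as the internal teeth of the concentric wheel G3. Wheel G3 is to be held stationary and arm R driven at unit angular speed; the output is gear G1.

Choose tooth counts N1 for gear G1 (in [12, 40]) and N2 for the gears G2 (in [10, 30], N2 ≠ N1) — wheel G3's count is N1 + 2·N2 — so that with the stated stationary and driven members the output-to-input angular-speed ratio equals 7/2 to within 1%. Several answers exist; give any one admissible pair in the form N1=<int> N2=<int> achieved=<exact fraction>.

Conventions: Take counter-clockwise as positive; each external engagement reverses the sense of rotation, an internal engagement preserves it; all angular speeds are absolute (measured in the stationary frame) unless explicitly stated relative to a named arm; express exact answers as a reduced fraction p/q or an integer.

N1=16 N2=12 achieved=7/2

planetary set to be sized for 7/2 (Willis relation)
Willis with ω_ring = 0: ω_sun/ω_arm = (N1+N3)/N1; set equal to 7/2  ⇒  N3/N1 = 7/2 − 1 = 5/2
N3 = N1 + 2·N2  ⇒  N2/N1 = (N3/N1 − 1)/2 = (5/2 − 1)/2 = 3/4
smallest multiple with N1 ≥ 12 and N2 ≥ 10: k = 4  ⇒  N1 = 4·4 = 16, N2 = 4·3 = 12 (N1 ≤ 40, N2 ≤ 30, N2 ≠ N1 ✓), N3 = 16 + 2·12 = 40
check: (N1+N3)/N1 with N1 = 16, N3 = 40 gives 7/2; |achieved − target| = 0 ≤ 7/200 ✓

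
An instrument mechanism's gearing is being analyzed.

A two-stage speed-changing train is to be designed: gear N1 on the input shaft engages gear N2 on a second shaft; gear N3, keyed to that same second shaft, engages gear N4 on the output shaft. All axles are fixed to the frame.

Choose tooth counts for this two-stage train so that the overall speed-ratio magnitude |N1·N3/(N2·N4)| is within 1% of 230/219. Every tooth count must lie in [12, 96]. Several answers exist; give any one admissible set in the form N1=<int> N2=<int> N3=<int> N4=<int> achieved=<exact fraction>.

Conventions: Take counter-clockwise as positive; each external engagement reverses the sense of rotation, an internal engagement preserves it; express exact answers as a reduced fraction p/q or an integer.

2-stage fixed-axis compound train for ratio 230/219
target = 230/219 in lowest terms: an exact hit needs N1·N3 = k·230 and N2·N4 = k·219 for one integer k, every count in [12, 96]; additionally prefer no 1:1 stage (N1 ≠ N2, N3 ≠ N4)
k = 1…3: no 1:1-free in-range split of k·230 and k·219 into factor pairs; take k = 4
k = 4: N1·N3 = 920 = 20·46, N2·N4 = 876 = 12·73
achieved = 20·46/(12·73) = 230/219; |achieved − target| = 0 ≤ 23/2190 ✓

N1=20 N2=12 N3=46 N4=73 achieved=230/219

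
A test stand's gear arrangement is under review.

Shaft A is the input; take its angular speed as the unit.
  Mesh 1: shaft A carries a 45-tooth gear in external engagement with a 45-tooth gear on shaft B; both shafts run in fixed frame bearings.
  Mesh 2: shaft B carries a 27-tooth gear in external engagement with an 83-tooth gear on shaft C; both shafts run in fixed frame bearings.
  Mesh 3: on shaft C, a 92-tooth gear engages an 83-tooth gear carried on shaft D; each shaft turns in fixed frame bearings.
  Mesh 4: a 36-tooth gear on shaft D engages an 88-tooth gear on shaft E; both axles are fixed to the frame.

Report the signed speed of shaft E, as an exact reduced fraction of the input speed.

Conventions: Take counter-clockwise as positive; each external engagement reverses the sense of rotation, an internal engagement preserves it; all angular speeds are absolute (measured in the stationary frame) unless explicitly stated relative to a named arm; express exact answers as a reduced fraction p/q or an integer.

4-mesh fixed-axis compound train (all bearings frame-fixed)
mesh 1 [45T→45T]: |ω|/ω_in = 1×45/45 = 1, sense flips to −
mesh 2 [27T→83T]: |ω|/ω_in = 1×27/83 = 27/83, sense flips to +
mesh 3 [92T→83T]: |ω|/ω_in = (27/83)×92/83 = 2484/6889, sense flips to −
mesh 4 [36T→88T]: |ω|/ω_in = (2484/6889)×36/88 = 11178/75779, sense flips to +
signed output speed (× input speed) = 11178/75779

11178/75779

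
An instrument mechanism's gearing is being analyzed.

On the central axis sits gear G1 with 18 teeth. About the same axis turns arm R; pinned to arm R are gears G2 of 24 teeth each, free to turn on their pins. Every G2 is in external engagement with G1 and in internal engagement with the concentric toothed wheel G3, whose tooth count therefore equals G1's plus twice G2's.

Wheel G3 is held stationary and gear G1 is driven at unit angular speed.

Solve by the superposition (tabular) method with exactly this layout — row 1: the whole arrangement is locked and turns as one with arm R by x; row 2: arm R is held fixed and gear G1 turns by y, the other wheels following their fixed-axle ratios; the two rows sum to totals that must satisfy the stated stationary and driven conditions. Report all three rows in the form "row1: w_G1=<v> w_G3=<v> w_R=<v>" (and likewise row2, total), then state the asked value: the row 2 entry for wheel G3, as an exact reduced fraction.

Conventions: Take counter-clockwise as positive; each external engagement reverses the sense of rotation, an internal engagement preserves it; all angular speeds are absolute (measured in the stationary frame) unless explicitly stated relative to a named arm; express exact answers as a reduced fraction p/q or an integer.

topology: planetary set — G1 18T / G2 24T / G3 66T, arm = carrier (Willis)
row 1 (train locked, turned with arm): all members turn x
superposition row 2 [arm held]: sun y, ring −(18/66)·y, arm 0
boundary: total ω_ring = x − (18/66)·y = 0 and total ω_sun = x + y = 1  ⇒  y = 11/14, x = 3/14
row 2 ring = −(18/66)·11/14 = -3/14
totals (row 1 + row 2): sun 3/14 + 11/14 = 1, ring 3/14 + (-3/14) = 0, arm 3/14 + 0 = 3/14
asked cell (row2, ring) = -3/14

row1: w_G1=3/14 w_G3=3/14 w_R=3/14
row2: w_G1=11/14 w_G3=-3/14 w_R=0
total: w_G1=1 w_G3=0 w_R=3/14
asked value: -3/14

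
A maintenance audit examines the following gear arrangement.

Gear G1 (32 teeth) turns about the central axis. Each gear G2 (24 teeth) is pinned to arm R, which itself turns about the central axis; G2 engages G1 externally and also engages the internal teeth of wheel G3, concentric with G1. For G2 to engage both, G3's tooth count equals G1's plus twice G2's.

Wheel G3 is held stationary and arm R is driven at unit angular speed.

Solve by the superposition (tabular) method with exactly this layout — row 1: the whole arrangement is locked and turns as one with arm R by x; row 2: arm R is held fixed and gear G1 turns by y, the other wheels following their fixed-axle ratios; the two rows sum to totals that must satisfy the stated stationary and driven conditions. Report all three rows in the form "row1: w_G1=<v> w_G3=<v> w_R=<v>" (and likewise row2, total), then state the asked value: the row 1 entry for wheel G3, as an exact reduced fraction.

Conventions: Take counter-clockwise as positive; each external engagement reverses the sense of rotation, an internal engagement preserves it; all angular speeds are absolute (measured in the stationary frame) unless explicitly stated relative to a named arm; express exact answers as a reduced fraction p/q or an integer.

recognized (axles ride arm R): planetary set, 32/24/80 teeth
row 1: whole set turns with the arm by x
row 2: sun turns y, ring = −(32/80)·y, arm 0
boundary: total ω_ring = x − (32/80)·y = 0 and total ω_arm = x = 1  ⇒  y = 5/2, x = 1
row 2 ring = −(32/80)·5/2 = -1
totals (row 1 + row 2): sun 1 + 5/2 = 7/2, ring 1 + (-1) = 0, arm 1 + 0 = 1
asked cell (row1, ring) = 1

row1: w_G1=1 w_G3=1 w_R=1
row2: w_G1=5/2 w_G3=-1 w_R=0
total: w_G1=7/2 w_G3=0 w_R=1
asked value: 1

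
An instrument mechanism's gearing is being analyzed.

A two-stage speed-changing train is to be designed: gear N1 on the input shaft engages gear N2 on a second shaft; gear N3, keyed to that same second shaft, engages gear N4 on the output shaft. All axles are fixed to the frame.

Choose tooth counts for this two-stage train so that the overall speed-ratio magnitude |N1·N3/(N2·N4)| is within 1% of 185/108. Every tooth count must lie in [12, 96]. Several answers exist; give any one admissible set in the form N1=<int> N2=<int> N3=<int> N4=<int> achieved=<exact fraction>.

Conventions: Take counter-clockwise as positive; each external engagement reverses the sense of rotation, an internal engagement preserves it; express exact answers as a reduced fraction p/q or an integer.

2-stage fixed-axis compound train for ratio 185/108
target = 185/108 in lowest terms: an exact hit needs N1·N3 = k·185 and N2·N4 = k·108 for one integer k, every count in [12, 96]; additionally prefer no 1:1 stage (N1 ≠ N2, N3 ≠ N4)
k = 1…2: no 1:1-free in-range split of k·185 and k·108 into factor pairs; take k = 3
k = 3: N1·N3 = 555 = 15·37, N2·N4 = 324 = 12·27
achieved = 15·37/(12·27) = 185/108; |achieved − target| = 0 ≤ 37/2160 ✓

N1=15 N2=12 N3=37 N4=27 achieved=185/108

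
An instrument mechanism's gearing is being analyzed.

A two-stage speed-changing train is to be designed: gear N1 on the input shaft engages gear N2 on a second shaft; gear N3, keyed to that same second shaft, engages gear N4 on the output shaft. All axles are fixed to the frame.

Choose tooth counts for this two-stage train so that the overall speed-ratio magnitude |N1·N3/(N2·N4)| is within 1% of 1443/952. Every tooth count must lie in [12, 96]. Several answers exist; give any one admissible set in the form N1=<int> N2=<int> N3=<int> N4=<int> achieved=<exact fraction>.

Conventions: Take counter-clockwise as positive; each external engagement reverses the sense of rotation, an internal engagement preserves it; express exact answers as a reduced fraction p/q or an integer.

N1=37 N2=14 N3=39 N4=68 achieved=1443/952

design class (target 1443/952): fixed-axis compound train
target = 1443/952 in lowest terms: an exact hit needs N1·N3 = k·1443 and N2·N4 = k·952 for one integer k, every count in [12, 96]; additionally prefer no 1:1 stage (N1 ≠ N2, N3 ≠ N4)
k = 1: N1·N3 = 1443 = 37·39, N2·N4 = 952 = 14·68
achieved = 37·39/(14·68) = 1443/952; |achieved − target| = 0 ≤ 1443/95200 ✓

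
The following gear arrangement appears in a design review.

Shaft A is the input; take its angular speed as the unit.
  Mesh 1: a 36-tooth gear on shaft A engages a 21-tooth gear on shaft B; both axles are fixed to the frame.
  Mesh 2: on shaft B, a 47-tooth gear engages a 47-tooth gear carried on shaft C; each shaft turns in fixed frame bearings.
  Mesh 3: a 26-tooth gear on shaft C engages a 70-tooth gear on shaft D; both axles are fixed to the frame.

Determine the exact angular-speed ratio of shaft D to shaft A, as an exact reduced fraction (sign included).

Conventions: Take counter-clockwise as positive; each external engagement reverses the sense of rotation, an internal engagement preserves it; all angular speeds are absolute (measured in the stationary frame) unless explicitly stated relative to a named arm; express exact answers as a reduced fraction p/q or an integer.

class = fixed-axis compound train [3 meshes; 3 ratios multiply, 3 sense flips]
mesh 1 [36T→21T]: running ratio 12/7, sense −
mesh 2 [47T→47T]: running ratio 12/7, sense +
mesh 3 [26T→70T]: running ratio 156/245, sense −
ω_out/ω_in = -156/245

-156/245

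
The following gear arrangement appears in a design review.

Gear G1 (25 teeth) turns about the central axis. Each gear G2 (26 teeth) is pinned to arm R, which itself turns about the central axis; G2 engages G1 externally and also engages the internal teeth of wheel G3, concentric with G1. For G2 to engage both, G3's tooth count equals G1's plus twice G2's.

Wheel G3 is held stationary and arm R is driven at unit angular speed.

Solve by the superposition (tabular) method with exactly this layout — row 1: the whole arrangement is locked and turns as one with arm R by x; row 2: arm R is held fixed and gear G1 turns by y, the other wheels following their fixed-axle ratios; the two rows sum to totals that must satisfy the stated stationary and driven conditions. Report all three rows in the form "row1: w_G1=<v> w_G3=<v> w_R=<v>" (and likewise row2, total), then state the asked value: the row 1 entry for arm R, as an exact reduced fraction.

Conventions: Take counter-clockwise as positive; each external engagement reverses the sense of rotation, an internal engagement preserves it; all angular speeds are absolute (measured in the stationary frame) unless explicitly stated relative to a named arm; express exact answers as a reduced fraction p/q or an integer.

row1: w_G1=1 w_G3=1 w_R=1
row2: w_G1=77/25 w_G3=-1 w_R=0
total: w_G1=102/25 w_G3=0 w_R=1
asked value: 1

class = planetary set [G3 = 25+2·26 = 77; Willis about the carrier]
row 1 (train locked, turned with arm): all members turn x
row 2 (arm held, sun turns y): ω_ring = −(25/77)·y, ω_arm = 0
boundary: total ω_ring = x − (25/77)·y = 0 and total ω_arm = x = 1  ⇒  y = 77/25, x = 1
row 2 ring = −(25/77)·77/25 = -1
totals (row 1 + row 2): sun 1 + 77/25 = 102/25, ring 1 + (-1) = 0, arm 1 + 0 = 1
asked cell (row1, arm) = 1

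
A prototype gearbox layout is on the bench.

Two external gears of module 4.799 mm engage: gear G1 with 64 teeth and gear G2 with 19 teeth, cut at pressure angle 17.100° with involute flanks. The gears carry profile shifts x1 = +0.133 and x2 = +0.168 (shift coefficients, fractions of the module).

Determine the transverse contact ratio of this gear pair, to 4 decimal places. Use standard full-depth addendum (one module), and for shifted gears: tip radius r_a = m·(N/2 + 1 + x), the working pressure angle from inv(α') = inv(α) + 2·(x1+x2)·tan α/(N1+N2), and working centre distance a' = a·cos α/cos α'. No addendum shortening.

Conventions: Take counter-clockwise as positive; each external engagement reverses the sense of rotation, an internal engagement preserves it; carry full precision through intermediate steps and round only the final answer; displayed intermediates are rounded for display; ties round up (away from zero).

1.7264

recognized (one external pair, fixed centres): single-mesh tooth geometry, m = 4.799, N1 = 64, N2 = 19
base radii: r_b1 = 146.779222, r_b2 = 43.575081
tip radii: r_a1 = 159.005267, r_a2 = 51.195732
inv(α') = inv(17.100°) + 2·(+0.133+0.168)·tan α/(64+19) = 0.01142019  ⇒  α' = 18.35069°
a' = a·cos α / cos α' = 199.1585·cos 17.100°/cos 18.35069° = 200.552964
action lengths: √(r_a1²−r_b1²) = 61.143561, √(r_a2²−r_b2²) = 26.874063
base pitch p_b = π·m·cos α = 14.410016
CR = (61.143561 + 26.874063 − 200.552964·sin 18.35069°)/14.410016 = 1.726373
contact ratio ≈ 1.7264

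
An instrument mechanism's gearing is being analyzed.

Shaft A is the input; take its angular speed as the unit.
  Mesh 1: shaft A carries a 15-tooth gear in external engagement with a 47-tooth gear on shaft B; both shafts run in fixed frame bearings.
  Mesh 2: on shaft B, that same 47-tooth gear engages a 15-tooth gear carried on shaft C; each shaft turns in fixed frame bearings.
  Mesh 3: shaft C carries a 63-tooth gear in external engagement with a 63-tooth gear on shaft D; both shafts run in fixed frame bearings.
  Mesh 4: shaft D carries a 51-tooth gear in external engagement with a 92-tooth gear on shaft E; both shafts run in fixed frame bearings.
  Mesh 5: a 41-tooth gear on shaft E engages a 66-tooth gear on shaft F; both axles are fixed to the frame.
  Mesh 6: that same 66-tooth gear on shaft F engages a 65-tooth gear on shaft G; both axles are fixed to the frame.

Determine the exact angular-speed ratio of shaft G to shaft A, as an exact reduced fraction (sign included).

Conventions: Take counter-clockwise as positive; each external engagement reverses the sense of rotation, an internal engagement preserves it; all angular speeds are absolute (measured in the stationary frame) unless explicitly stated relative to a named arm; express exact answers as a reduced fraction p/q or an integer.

class = fixed-axis compound train [6 meshes; 6 ratios multiply, 6 sense flips]
mesh 1 [15T→47T]: running ratio 15/47, sense −
mesh 2 [47T→15T]: running ratio 1, sense +
mesh 3 [63T→63T]: running ratio 1, sense −
mesh 4 [51T→92T]: running ratio 51/92, sense +
mesh 5 [41T→66T]: running ratio 697/2024, sense −
mesh 6 [66T→65T]: running ratio 2091/5980, sense +
ω_out/ω_in = 2091/5980

2091/5980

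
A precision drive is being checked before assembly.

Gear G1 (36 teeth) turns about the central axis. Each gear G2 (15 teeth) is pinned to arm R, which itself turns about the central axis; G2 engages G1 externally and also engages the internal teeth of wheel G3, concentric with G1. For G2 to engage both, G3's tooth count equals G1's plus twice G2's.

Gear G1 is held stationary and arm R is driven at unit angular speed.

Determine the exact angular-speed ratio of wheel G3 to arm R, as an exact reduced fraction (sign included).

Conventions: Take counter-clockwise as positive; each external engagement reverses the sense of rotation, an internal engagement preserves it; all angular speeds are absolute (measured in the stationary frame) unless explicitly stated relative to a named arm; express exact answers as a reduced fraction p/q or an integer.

class = planetary set [G3 = 36+2·15 = 66; Willis about the carrier]
ring teeth: 36 + 2·15 = 66
36(ω_sun−ω_arm) = −66(ω_ring−ω_arm),  ω_sun = 0, ω_arm = 1
ω_ring = 1 − (36/66)(0−1) = 17/11
ω_out/ω_in = 17/11

17/11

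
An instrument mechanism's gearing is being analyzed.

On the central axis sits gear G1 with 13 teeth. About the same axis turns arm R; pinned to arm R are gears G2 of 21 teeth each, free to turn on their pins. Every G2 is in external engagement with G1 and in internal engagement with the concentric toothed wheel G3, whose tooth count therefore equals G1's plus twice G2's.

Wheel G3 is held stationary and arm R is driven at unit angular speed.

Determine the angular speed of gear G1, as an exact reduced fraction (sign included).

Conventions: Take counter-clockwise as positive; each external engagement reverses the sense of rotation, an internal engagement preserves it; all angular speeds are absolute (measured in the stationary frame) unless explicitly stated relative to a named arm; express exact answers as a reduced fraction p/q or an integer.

planetary set (13T centre, 21T on arm, 55T internal) — Willis relation
ring teeth: 13 + 2·21 = 55
13(ω_sun−ω_arm) = −55(ω_ring−ω_arm),  ω_ring = 0, ω_arm = 1
ω_sun = 1 − (55/13)(0−1) = 68/13
exact speed ratio = 68/13

68/13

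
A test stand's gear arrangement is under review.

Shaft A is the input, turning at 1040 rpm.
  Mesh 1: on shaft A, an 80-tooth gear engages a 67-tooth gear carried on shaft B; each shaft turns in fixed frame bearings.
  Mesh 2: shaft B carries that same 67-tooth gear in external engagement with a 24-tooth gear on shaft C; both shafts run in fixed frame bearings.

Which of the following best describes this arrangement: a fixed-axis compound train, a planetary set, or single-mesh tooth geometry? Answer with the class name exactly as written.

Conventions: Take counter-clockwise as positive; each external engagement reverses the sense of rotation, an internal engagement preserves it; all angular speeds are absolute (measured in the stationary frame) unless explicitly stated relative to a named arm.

fixed-axis compound train

2-mesh fixed-axis compound train (all bearings frame-fixed)
classification: fixed-axis compound train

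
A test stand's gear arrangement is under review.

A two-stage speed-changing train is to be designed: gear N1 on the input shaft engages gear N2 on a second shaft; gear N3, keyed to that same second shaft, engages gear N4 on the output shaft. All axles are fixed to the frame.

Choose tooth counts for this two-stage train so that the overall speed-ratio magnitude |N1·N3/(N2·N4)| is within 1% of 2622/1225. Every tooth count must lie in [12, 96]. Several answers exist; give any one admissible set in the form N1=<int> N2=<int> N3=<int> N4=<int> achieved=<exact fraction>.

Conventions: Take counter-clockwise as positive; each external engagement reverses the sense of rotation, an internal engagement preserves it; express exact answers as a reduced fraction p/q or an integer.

class = fixed-axis compound train [2-stage, 2622/1225 wanted]
target = 2622/1225 in lowest terms: an exact hit needs N1·N3 = k·2622 and N2·N4 = k·1225 for one integer k, every count in [12, 96]; additionally prefer no 1:1 stage (N1 ≠ N2, N3 ≠ N4)
k = 1: N1·N3 = 2622 = 38·69, N2·N4 = 1225 = 25·49
achieved = 38·69/(25·49) = 2622/1225; |achieved − target| = 0 ≤ 1311/61250 ✓

N1=38 N2=25 N3=69 N4=49 achieved=2622/1225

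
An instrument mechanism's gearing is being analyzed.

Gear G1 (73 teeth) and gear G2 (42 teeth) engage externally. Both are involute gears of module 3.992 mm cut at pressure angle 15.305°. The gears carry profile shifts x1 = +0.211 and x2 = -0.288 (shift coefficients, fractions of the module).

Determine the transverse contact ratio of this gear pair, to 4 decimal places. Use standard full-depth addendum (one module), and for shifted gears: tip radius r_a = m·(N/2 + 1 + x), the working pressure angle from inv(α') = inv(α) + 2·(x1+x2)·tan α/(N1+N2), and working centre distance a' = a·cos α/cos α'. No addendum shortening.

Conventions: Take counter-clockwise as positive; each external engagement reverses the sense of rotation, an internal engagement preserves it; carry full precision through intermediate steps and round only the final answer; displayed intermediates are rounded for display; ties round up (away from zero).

2.1302

class = single-mesh tooth geometry [involute pair 73T × 42T, m = 3.992]
base radii: r_b1 = 140.540377, r_b2 = 80.858847
tip radii: r_a1 = 150.542312, r_a2 = 86.674304
inv(α') = inv(15.305°) + 2·(+0.211-0.288)·tan α/(73+42) = 0.00617373  ⇒  α' = 15.01907°
a' = a·cos α / cos α' = 229.5400·cos 15.305°/cos 15.01907° = 229.229796
action lengths: √(r_a1²−r_b1²) = 53.957300, √(r_a2²−r_b2²) = 31.213489
base pitch p_b = π·m·cos α = 12.096455
CR = (53.957300 + 31.213489 − 229.229796·sin 15.01907°)/12.096455 = 2.130216
contact ratio ≈ 2.1302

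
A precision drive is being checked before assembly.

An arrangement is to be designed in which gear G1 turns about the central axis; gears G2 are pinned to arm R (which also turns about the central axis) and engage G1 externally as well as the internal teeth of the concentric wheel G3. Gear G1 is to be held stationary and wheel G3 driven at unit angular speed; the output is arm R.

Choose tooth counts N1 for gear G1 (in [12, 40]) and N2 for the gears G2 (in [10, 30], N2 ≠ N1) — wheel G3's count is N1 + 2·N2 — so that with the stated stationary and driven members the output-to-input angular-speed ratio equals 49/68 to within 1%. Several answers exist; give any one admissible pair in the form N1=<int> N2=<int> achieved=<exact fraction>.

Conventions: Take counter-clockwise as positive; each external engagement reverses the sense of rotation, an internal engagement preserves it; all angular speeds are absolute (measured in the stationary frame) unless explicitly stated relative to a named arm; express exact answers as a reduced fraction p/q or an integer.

class = planetary set [ratio 49/68 wanted; Willis about the carrier]
Willis with ω_sun = 0: ω_arm/ω_ring = N3/(N1+N3); set equal to 49/68  ⇒  N3/N1 = (49/68)/(1 − 49/68) = 49/19
N3 = N1 + 2·N2  ⇒  N2/N1 = (N3/N1 − 1)/2 = (49/19 − 1)/2 = 15/19
smallest multiple with N1 ≥ 12 and N2 ≥ 10: k = 1  ⇒  N1 = 1·19 = 19, N2 = 1·15 = 15 (N1 ≤ 40, N2 ≤ 30, N2 ≠ N1 ✓), N3 = 19 + 2·15 = 49
check: N3/(N1+N3) with N1 = 19, N3 = 49 gives 49/68; |achieved − target| = 0 ≤ 49/6800 ✓

N1=19 N2=15 achieved=49/68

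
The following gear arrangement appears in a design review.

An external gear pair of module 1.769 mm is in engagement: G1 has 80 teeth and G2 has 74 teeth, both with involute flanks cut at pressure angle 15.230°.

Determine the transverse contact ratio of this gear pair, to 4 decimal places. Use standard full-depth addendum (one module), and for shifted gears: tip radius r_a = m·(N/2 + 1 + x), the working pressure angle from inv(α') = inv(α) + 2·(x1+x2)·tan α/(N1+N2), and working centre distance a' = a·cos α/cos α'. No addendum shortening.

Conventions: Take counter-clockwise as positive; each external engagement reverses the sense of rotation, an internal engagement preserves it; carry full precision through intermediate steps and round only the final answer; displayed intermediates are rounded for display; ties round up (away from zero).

topology: single-mesh involute geometry — m = 1.769, 80T/74T pair
base radii: r_b1 = 68.274844, r_b2 = 63.154230
tip radii: r_a1 = 72.529000, r_a2 = 67.222000
no profile shift: α' = α, a' = a
action lengths: √(r_a1²−r_b1²) = 24.474508, √(r_a2²−r_b2²) = 23.029122
base pitch p_b = π·m·cos α = 5.362294
CR = (24.474508 + 23.029122 − 136.213000·sin 15.23000°)/5.362294 = 2.185862
contact ratio ≈ 2.1859

2.1859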